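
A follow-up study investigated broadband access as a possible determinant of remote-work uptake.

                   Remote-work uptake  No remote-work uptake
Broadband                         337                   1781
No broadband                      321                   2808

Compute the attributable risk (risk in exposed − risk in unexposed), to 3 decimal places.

Cells: a = 337, b = 1781, c = 321, d = 2808.
Risk in exposed = 337/2118 = 0.159112; risk in unexposed = 321/3129 = 0.102589.
Risk difference = 0.159112 − 0.102589 = 0.056524

0.057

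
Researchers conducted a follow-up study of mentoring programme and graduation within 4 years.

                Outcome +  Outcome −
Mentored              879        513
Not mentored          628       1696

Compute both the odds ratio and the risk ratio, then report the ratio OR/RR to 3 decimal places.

1.980

Cells: a = 879, b = 513, c = 628, d = 1696.
OR = (879·1696)/(513·628) = 1490784/322164 = 4.62741
Risk in exposed = 879/1392 = 0.63147; risk in unexposed = 628/2324 = 0.27022; RR = 2.33682
OR/RR = 4.62741 / 2.33682 = 1.98021
The outcome is not rare, so the OR lies further from 1 than the RR.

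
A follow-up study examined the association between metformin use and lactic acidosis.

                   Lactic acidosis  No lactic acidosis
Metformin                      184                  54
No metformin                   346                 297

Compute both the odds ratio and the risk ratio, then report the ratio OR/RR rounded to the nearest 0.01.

Cells: a = 184, b = 54, c = 346, d = 297.
OR = (184·297)/(54·346) = 54648/18684 = 2.92486
Risk in exposed = 184/238 = 0.77311; risk in unexposed = 346/643 = 0.53810; RR = 1.43673
OR/RR = 2.92486 / 1.43673 = 2.03577
The outcome is not rare, so the OR lies further from 1 than the RR.

2.04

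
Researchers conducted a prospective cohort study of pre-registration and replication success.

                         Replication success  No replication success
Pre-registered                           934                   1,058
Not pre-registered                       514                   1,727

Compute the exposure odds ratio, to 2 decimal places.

Cells: a = 934, b = 1058, c = 514, d = 1727.
OR = (a·d)/(b·c) = (934 × 1727) / (1058 × 514) = 1613018 / 543812 = 2.96613
The odds of replication success are about 2.97 times as high in the pre-registered group.

2.97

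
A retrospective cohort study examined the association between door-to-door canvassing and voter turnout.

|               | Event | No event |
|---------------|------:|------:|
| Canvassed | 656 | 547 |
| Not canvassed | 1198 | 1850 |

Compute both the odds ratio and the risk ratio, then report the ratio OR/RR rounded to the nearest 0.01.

Cells: a = 656, b = 547, c = 1198, d = 1850.
OR = (656·1850)/(547·1198) = 1213600/655306 = 1.85196
Risk in exposed = 656/1203 = 0.54530; risk in unexposed = 1198/3048 = 0.39304; RR = 1.38738
OR/RR = 1.85196 / 1.38738 = 1.33486
The outcome is not rare, so the OR lies further from 1 than the RR.

1.33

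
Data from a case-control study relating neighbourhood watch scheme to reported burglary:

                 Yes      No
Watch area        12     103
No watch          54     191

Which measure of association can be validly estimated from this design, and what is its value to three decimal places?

Cells: a = 12, b = 103, c = 54, d = 191.
This is a case-control study: participants were sampled on outcome status, so risks in the source population cannot be estimated directly — relative risk is not valid here. The odds ratio is the appropriate measure.
OR = (a·d)/(b·c) = (12 × 191) / (103 × 54) = 2292 / 5562 = 0.41208

0.412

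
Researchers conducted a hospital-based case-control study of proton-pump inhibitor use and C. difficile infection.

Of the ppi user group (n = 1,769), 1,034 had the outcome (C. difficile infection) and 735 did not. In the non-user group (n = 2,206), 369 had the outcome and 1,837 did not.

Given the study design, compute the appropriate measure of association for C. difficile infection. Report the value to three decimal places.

7.004

From the description: a = 1034, b = 735, c = 369, d = 1837.
This is a hospital-based case-control study: participants were sampled on outcome status, so risks in the source population cannot be estimated directly — relative risk is not valid here. The odds ratio is the appropriate measure.
OR = (a·d)/(b·c) = (1034 × 1837) / (735 × 369) = 1899458 / 271215 = 7.00351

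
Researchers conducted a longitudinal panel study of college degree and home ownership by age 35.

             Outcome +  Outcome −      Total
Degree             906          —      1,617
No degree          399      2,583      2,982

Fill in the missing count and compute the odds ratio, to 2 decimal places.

The missing cell is in the exposed row: 1617 − 906 = 711.
So a = 906, b = 711, c = 399, d = 2583.
OR = (a·d)/(b·c) = (906 × 2583) / (711 × 399) = 2340198 / 283689 = 8.24917

8.25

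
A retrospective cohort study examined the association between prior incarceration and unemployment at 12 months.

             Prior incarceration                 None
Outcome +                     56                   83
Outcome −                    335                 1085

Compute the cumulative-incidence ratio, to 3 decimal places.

Reading the table with exposure as columns: a = 56 (Prior incarceration, case), b = 335 (Prior incarceration, non-case), c = 83 (None, case), d = 1085.
Risk in exposed = 56/391 = 0.14322; risk in unexposed = 83/1168 = 0.07106.
RR = 0.14322 / 0.07106 = 2.01547
The risk among the exposed is 2.02 times that among the unexposed.

2.015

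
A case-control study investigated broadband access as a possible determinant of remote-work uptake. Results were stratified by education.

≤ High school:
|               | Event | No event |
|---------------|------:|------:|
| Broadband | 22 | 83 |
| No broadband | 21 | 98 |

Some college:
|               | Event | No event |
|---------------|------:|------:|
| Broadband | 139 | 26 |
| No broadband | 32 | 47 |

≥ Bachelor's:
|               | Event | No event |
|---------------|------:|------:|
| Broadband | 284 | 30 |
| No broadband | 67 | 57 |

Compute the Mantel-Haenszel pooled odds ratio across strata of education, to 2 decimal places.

4.65

OR_MH = Σ(aᵢdᵢ/nᵢ) / Σ(bᵢcᵢ/nᵢ), where nᵢ is the stratum total.
Stratum 1 (≤ High school): n = 224; a·d/n = 22·98/224 = 9.6250; b·c/n = 83·21/224 = 7.7812
Stratum 2 (Some college): n = 244; a·d/n = 139·47/244 = 26.7746; b·c/n = 26·32/244 = 3.4098
Stratum 3 (≥ Bachelor's): n = 438; a·d/n = 284·57/438 = 36.9589; b·c/n = 30·67/438 = 4.5890
OR_MH = (9.6250 + 26.7746 + 36.9589) / (7.7812 + 3.4098 + 4.5890) = 73.3585 / 15.7801 = 4.64879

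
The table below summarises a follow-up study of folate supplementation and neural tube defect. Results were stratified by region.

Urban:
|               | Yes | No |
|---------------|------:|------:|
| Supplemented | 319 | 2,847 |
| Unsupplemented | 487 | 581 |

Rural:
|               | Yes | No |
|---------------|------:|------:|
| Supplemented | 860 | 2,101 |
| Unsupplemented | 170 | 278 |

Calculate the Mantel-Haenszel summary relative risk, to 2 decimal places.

0.38

RR_MH = Σ(aᵢ·n₀ᵢ/nᵢ) / Σ(cᵢ·n₁ᵢ/nᵢ), with n₁ᵢ = aᵢ+bᵢ (exposed), n₀ᵢ = cᵢ+dᵢ (unexposed), nᵢ = n₁ᵢ+n₀ᵢ.
Stratum 1 (Urban): n₁ = 3166, n₀ = 1068, n = 4234; a·n₀/n = 319·1068/4234 = 80.4658; c·n₁/n = 487·3166/4234 = 364.1573
Stratum 2 (Rural): n₁ = 2961, n₀ = 448, n = 3409; a·n₀/n = 860·448/3409 = 113.0185; c·n₁/n = 170·2961/3409 = 147.6591
RR_MH = (80.4658 + 113.0185) / (364.1573 + 147.6591) = 193.4842 / 511.8164 = 0.37803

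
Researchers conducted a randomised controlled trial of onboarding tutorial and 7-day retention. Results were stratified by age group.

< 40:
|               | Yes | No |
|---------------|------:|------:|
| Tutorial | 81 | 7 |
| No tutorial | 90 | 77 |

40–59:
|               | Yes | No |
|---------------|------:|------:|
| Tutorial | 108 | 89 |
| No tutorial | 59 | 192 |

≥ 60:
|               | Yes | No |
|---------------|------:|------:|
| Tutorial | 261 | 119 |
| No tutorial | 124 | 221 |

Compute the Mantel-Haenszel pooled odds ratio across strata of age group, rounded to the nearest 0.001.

OR_MH = Σ(aᵢdᵢ/nᵢ) / Σ(bᵢcᵢ/nᵢ), where nᵢ is the stratum total.
Stratum 1 (< 40): n = 255; a·d/n = 81·77/255 = 24.4588; b·c/n = 7·90/255 = 2.4706
Stratum 2 (40–59): n = 448; a·d/n = 108·192/448 = 46.2857; b·c/n = 89·59/448 = 11.7210
Stratum 3 (≥ 60): n = 725; a·d/n = 261·221/725 = 79.5600; b·c/n = 119·124/725 = 20.3531
OR_MH = (24.4588 + 46.2857 + 79.5600) / (2.4706 + 11.7210 + 20.3531) = 150.3045 / 34.5447 = 4.35102

4.351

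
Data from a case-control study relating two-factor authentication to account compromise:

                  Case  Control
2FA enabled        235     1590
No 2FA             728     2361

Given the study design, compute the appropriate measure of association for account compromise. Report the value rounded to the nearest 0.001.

0.479

Cells: a = 235, b = 1590, c = 728, d = 2361.
This is a case-control study: participants were sampled on outcome status, so risks in the source population cannot be estimated directly — relative risk is not valid here. The odds ratio is the appropriate measure.
OR = (a·d)/(b·c) = (235 × 2361) / (1590 × 728) = 554835 / 1157520 = 0.47933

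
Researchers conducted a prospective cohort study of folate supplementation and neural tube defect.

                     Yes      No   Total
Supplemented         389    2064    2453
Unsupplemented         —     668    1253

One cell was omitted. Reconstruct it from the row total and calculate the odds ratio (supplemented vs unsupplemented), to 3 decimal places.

0.215

The missing cell is in the unexposed row: 1253 − 668 = 585.
So a = 389, b = 2064, c = 585, d = 668.
OR = (a·d)/(b·c) = (389 × 668) / (2064 × 585) = 259852 / 1207440 = 0.21521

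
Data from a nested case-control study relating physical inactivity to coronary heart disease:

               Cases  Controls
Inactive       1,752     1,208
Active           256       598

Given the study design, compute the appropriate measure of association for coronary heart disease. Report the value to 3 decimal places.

3.388

Cells: a = 1752, b = 1208, c = 256, d = 598.
This is a nested case-control study: participants were sampled on outcome status, so risks in the source population cannot be estimated directly — relative risk is not valid here. The odds ratio is the appropriate measure.
OR = (a·d)/(b·c) = (1752 × 598) / (1208 × 256) = 1047696 / 309248 = 3.38788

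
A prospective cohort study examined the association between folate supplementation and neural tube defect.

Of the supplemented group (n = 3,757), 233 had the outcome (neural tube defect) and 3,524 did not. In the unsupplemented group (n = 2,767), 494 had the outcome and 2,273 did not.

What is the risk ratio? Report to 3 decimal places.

From the description: a = 233, b = 3524, c = 494, d = 2273.
Risk in exposed = 233/3757 = 0.06202; risk in unexposed = 494/2767 = 0.17853.
RR = 0.06202 / 0.17853 = 0.34737
The risk is 65% lower among the exposed than among the unexposed.

0.347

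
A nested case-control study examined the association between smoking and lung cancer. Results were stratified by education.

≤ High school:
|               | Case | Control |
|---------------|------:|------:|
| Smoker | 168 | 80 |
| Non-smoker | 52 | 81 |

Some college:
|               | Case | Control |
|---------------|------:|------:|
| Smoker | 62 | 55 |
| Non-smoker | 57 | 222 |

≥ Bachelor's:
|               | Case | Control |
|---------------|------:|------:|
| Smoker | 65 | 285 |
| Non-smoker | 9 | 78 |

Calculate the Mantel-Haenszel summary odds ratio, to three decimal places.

3.322

OR_MH = Σ(aᵢdᵢ/nᵢ) / Σ(bᵢcᵢ/nᵢ), where nᵢ is the stratum total.
Stratum 1 (≤ High school): n = 381; a·d/n = 168·81/381 = 35.7165; b·c/n = 80·52/381 = 10.9186
Stratum 2 (Some college): n = 396; a·d/n = 62·222/396 = 34.7576; b·c/n = 55·57/396 = 7.9167
Stratum 3 (≥ Bachelor's): n = 437; a·d/n = 65·78/437 = 11.6018; b·c/n = 285·9/437 = 5.8696
OR_MH = (35.7165 + 34.7576 + 11.6018) / (10.9186 + 7.9167 + 5.8696) = 82.0759 / 24.7049 = 3.32226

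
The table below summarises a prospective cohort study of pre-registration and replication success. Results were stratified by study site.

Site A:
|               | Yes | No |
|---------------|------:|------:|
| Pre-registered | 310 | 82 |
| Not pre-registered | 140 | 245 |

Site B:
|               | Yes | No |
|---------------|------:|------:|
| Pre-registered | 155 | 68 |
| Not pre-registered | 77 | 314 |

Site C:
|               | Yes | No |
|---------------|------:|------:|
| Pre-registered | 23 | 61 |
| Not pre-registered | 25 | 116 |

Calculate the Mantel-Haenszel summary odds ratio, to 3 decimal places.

OR_MH = Σ(aᵢdᵢ/nᵢ) / Σ(bᵢcᵢ/nᵢ), where nᵢ is the stratum total.
Stratum 1 (Site A): n = 777; a·d/n = 310·245/777 = 97.7477; b·c/n = 82·140/777 = 14.7748
Stratum 2 (Site B): n = 614; a·d/n = 155·314/614 = 79.2671; b·c/n = 68·77/614 = 8.5277
Stratum 3 (Site C): n = 225; a·d/n = 23·116/225 = 11.8578; b·c/n = 61·25/225 = 6.7778
OR_MH = (97.7477 + 79.2671 + 11.8578) / (14.7748 + 8.5277 + 6.7778) = 188.8726 / 30.0802 = 6.27896

6.279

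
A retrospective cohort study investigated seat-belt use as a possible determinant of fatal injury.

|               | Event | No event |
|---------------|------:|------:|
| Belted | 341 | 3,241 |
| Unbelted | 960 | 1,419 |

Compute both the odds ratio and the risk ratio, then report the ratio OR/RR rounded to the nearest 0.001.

Cells: a = 341, b = 3241, c = 960, d = 1419.
OR = (341·1419)/(3241·960) = 483879/3111360 = 0.15552
Risk in exposed = 341/3582 = 0.09520; risk in unexposed = 960/2379 = 0.40353; RR = 0.23591
OR/RR = 0.15552 / 0.23591 = 0.65923
The outcome is not rare, so the OR lies further from 1 than the RR.

0.659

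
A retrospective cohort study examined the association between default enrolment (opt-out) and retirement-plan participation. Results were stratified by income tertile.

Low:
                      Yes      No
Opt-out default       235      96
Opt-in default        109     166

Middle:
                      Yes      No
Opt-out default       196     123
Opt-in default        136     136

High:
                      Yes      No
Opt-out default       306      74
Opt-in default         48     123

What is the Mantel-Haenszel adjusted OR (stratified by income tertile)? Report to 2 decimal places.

OR_MH = Σ(aᵢdᵢ/nᵢ) / Σ(bᵢcᵢ/nᵢ), where nᵢ is the stratum total.
Stratum 1 (Low): n = 606; a·d/n = 235·166/606 = 64.3729; b·c/n = 96·109/606 = 17.2673
Stratum 2 (Middle): n = 591; a·d/n = 196·136/591 = 45.1032; b·c/n = 123·136/591 = 28.3046
Stratum 3 (High): n = 551; a·d/n = 306·123/551 = 68.3085; b·c/n = 74·48/551 = 6.4465
OR_MH = (64.3729 + 45.1032 + 68.3085) / (17.2673 + 28.3046 + 6.4465) = 177.7847 / 52.0184 = 3.41773

3.42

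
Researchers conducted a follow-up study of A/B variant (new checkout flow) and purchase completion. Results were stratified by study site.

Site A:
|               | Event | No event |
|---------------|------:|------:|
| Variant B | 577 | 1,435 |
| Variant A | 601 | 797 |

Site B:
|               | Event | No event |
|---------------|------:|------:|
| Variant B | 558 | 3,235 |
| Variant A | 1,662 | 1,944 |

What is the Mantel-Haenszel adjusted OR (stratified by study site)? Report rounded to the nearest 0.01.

0.29

OR_MH = Σ(aᵢdᵢ/nᵢ) / Σ(bᵢcᵢ/nᵢ), where nᵢ is the stratum total.
Stratum 1 (Site A): n = 3410; a·d/n = 577·797/3410 = 134.8589; b·c/n = 1435·601/3410 = 252.9135
Stratum 2 (Site B): n = 7399; a·d/n = 558·1944/7399 = 146.6079; b·c/n = 3235·1662/7399 = 726.6617
OR_MH = (134.8589 + 146.6079) / (252.9135 + 726.6617) = 281.4669 / 979.5752 = 0.28734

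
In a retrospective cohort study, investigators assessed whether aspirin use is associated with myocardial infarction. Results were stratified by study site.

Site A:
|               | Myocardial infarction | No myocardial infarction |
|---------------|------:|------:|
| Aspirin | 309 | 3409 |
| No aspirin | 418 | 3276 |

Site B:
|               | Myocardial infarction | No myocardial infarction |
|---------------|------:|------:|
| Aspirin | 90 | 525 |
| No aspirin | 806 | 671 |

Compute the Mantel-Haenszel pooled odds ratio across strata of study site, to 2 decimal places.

0.42

OR_MH = Σ(aᵢdᵢ/nᵢ) / Σ(bᵢcᵢ/nᵢ), where nᵢ is the stratum total.
Stratum 1 (Site A): n = 7412; a·d/n = 309·3276/7412 = 136.5737; b·c/n = 3409·418/7412 = 192.2507
Stratum 2 (Site B): n = 2092; a·d/n = 90·671/2092 = 28.8671; b·c/n = 525·806/2092 = 202.2706
OR_MH = (136.5737 + 28.8671) / (192.2507 + 202.2706) = 165.4408 / 394.5212 = 0.41935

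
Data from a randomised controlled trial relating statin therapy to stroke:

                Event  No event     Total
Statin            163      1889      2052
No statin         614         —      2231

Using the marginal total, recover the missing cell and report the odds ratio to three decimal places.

0.227

The missing cell is in the unexposed row: 2231 − 614 = 1617.
So a = 163, b = 1889, c = 614, d = 1617.
OR = (a·d)/(b·c) = (163 × 1617) / (1889 × 614) = 263571 / 1159846 = 0.22725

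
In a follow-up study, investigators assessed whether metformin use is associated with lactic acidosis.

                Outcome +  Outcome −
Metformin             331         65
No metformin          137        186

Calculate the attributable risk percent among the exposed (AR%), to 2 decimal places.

Cells: a = 331, b = 65, c = 137, d = 186.
Risk in exposed = 331/396 = 0.83586; risk in unexposed = 137/323 = 0.42415.
RR = 0.83586/0.42415 = 1.97067
AR% = (RR − 1)/RR × 100 = (1.97067 − 1)/1.97067 × 100 = 49.2559%

49.26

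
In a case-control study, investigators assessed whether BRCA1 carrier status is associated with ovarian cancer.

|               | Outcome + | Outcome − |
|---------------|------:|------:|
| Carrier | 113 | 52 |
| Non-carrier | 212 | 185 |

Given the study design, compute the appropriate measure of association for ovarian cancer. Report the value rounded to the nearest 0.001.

1.896

Cells: a = 113, b = 52, c = 212, d = 185.
This is a case-control study: participants were sampled on outcome status, so risks in the source population cannot be estimated directly — relative risk is not valid here. The odds ratio is the appropriate measure.
OR = (a·d)/(b·c) = (113 × 185) / (52 × 212) = 20905 / 11024 = 1.89632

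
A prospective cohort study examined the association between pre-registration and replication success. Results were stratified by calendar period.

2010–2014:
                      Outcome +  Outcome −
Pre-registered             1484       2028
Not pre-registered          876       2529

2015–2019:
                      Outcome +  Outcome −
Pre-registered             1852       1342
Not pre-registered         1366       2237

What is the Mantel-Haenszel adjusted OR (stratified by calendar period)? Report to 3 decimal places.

OR_MH = Σ(aᵢdᵢ/nᵢ) / Σ(bᵢcᵢ/nᵢ), where nᵢ is the stratum total.
Stratum 1 (2010–2014): n = 6917; a·d/n = 1484·2529/6917 = 542.5815; b·c/n = 2028·876/6917 = 256.8350
Stratum 2 (2015–2019): n = 6797; a·d/n = 1852·2237/6797 = 609.5224; b·c/n = 1342·1366/6797 = 269.7031
OR_MH = (542.5815 + 609.5224) / (256.8350 + 269.7031) = 1152.1039 / 526.5381 = 2.18807

2.188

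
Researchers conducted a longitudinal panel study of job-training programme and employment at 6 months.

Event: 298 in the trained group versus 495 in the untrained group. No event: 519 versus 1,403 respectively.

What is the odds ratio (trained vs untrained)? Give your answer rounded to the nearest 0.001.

From the description: a = 298, b = 519, c = 495, d = 1403.
OR = (a·d)/(b·c) = (298 × 1403) / (519 × 495) = 418094 / 256905 = 1.62743
The odds of employment at 6 months are about 1.63 times as high in the trained group.

1.627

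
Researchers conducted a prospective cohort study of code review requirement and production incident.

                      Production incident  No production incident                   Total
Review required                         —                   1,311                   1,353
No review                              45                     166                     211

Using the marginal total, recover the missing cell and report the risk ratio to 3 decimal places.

The missing cell is in the exposed row: 1353 − 1311 = 42.
So a = 42, b = 1311, c = 45, d = 166.
RR = [a/(a+b)] / [c/(c+d)] = (42/1353) / (45/211) = 0.03104/0.21327 = 0.14555

0.146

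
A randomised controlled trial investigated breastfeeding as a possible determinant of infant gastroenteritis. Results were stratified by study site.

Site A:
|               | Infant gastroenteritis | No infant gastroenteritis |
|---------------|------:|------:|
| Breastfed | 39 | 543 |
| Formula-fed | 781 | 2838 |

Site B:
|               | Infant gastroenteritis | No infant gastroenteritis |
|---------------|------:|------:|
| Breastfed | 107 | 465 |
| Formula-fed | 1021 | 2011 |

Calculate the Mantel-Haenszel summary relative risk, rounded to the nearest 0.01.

RR_MH = Σ(aᵢ·n₀ᵢ/nᵢ) / Σ(cᵢ·n₁ᵢ/nᵢ), with n₁ᵢ = aᵢ+bᵢ (exposed), n₀ᵢ = cᵢ+dᵢ (unexposed), nᵢ = n₁ᵢ+n₀ᵢ.
Stratum 1 (Site A): n₁ = 582, n₀ = 3619, n = 4201; a·n₀/n = 39·3619/4201 = 33.5970; c·n₁/n = 781·582/4201 = 108.1985
Stratum 2 (Site B): n₁ = 572, n₀ = 3032, n = 3604; a·n₀/n = 107·3032/3604 = 90.0178; c·n₁/n = 1021·572/3604 = 162.0455
RR_MH = (33.5970 + 90.0178) / (108.1985 + 162.0455) = 123.6148 / 270.2440 = 0.45742

0.46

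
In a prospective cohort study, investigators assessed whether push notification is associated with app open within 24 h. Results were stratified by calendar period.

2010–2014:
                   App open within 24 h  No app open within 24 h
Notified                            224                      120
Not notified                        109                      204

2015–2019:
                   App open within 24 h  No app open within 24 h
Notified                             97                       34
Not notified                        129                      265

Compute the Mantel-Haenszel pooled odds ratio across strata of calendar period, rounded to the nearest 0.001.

4.193

OR_MH = Σ(aᵢdᵢ/nᵢ) / Σ(bᵢcᵢ/nᵢ), where nᵢ is the stratum total.
Stratum 1 (2010–2014): n = 657; a·d/n = 224·204/657 = 69.5525; b·c/n = 120·109/657 = 19.9087
Stratum 2 (2015–2019): n = 525; a·d/n = 97·265/525 = 48.9619; b·c/n = 34·129/525 = 8.3543
OR_MH = (69.5525 + 48.9619) / (19.9087 + 8.3543) = 118.5144 / 28.2630 = 4.19328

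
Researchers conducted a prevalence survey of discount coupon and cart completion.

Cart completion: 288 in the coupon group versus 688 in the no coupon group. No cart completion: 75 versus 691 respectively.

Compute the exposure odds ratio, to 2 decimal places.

From the description: a = 288, b = 75, c = 688, d = 691.
OR = (a·d)/(b·c) = (288 × 691) / (75 × 688) = 199008 / 51600 = 3.85674
The odds of cart completion are about 3.86 times as high in the coupon group.

3.86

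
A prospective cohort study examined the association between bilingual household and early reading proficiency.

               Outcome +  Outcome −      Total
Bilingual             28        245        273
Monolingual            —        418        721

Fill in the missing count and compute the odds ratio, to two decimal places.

The missing cell is in the unexposed row: 721 − 418 = 303.
So a = 28, b = 245, c = 303, d = 418.
OR = (a·d)/(b·c) = (28 × 418) / (245 × 303) = 11704 / 74235 = 0.15766

0.16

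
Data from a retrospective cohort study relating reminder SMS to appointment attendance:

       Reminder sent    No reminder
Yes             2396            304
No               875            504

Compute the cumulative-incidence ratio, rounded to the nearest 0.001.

Reading the table with exposure as columns: a = 2396 (Reminder sent, case), b = 875 (Reminder sent, non-case), c = 304 (No reminder, case), d = 504.
Risk in exposed = 2396/3271 = 0.73250; risk in unexposed = 304/808 = 0.37624.
RR = 0.73250 / 0.37624 = 1.94690
The risk among the exposed is 1.95 times that among the unexposed.

1.947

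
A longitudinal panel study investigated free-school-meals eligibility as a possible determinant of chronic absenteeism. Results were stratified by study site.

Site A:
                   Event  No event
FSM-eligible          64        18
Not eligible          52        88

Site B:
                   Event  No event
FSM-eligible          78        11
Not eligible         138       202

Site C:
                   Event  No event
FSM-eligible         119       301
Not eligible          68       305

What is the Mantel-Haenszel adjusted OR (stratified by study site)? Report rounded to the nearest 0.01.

OR_MH = Σ(aᵢdᵢ/nᵢ) / Σ(bᵢcᵢ/nᵢ), where nᵢ is the stratum total.
Stratum 1 (Site A): n = 222; a·d/n = 64·88/222 = 25.3694; b·c/n = 18·52/222 = 4.2162
Stratum 2 (Site B): n = 429; a·d/n = 78·202/429 = 36.7273; b·c/n = 11·138/429 = 3.5385
Stratum 3 (Site C): n = 793; a·d/n = 119·305/793 = 45.7692; b·c/n = 301·68/793 = 25.8108
OR_MH = (25.3694 + 36.7273 + 45.7692) / (4.2162 + 3.5385 + 25.8108) = 107.8659 / 33.5655 = 3.21359

3.21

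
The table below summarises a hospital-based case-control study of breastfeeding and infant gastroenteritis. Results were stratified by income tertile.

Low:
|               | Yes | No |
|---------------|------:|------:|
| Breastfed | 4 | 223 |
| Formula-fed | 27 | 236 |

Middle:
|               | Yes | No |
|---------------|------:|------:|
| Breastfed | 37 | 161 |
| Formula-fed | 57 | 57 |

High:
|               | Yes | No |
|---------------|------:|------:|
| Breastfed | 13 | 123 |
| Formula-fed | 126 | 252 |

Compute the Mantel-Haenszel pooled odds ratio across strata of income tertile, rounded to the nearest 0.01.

OR_MH = Σ(aᵢdᵢ/nᵢ) / Σ(bᵢcᵢ/nᵢ), where nᵢ is the stratum total.
Stratum 1 (Low): n = 490; a·d/n = 4·236/490 = 1.9265; b·c/n = 223·27/490 = 12.2878
Stratum 2 (Middle): n = 312; a·d/n = 37·57/312 = 6.7596; b·c/n = 161·57/312 = 29.4135
Stratum 3 (High): n = 514; a·d/n = 13·252/514 = 6.3735; b·c/n = 123·126/514 = 30.1518
OR_MH = (1.9265 + 6.7596 + 6.3735) / (12.2878 + 29.4135 + 30.1518) = 15.0597 / 71.8530 = 0.20959

0.21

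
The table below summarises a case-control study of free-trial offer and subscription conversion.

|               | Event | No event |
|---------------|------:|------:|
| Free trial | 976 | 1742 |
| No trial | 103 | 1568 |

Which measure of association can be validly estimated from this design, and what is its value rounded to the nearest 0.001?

8.529

Cells: a = 976, b = 1742, c = 103, d = 1568.
This is a case-control study: participants were sampled on outcome status, so risks in the source population cannot be estimated directly — relative risk is not valid here. The odds ratio is the appropriate measure.
OR = (a·d)/(b·c) = (976 × 1568) / (1742 × 103) = 1530368 / 179426 = 8.52924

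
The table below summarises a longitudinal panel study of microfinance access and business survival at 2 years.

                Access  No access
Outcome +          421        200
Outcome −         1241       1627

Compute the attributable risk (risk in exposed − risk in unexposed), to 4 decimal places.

Reading the table with exposure as columns: a = 421 (Access, case), b = 1241 (Access, non-case), c = 200 (No access, case), d = 1627.
Risk in exposed = 421/1662 = 0.253309; risk in unexposed = 200/1827 = 0.109469.
Risk difference = 0.253309 − 0.109469 = 0.143840

0.1438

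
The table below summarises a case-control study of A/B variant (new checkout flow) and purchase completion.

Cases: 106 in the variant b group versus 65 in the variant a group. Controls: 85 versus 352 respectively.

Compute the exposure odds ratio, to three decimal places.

6.753

From the description: a = 106, b = 85, c = 65, d = 352.
OR = (a·d)/(b·c) = (106 × 352) / (85 × 65) = 37312 / 5525 = 6.75330
The odds of purchase completion are about 6.75 times as high in the variant b group.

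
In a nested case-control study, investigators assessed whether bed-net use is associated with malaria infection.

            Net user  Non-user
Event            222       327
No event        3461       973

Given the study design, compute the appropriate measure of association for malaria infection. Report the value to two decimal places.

0.19

Reading the table with exposure as columns: a = 222 (Net user, case), b = 3461 (Net user, non-case), c = 327 (Non-user, case), d = 973.
This is a nested case-control study: participants were sampled on outcome status, so risks in the source population cannot be estimated directly — relative risk is not valid here. The odds ratio is the appropriate measure.
OR = (a·d)/(b·c) = (222 × 973) / (3461 × 327) = 216006 / 1131747 = 0.19086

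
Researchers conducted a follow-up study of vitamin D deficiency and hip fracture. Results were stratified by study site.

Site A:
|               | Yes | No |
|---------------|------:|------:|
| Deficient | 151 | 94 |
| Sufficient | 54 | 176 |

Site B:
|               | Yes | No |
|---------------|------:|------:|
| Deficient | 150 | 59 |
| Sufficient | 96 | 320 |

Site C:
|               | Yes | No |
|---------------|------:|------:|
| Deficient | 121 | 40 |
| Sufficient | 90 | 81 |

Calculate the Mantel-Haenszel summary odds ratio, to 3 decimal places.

5.304

OR_MH = Σ(aᵢdᵢ/nᵢ) / Σ(bᵢcᵢ/nᵢ), where nᵢ is the stratum total.
Stratum 1 (Site A): n = 475; a·d/n = 151·176/475 = 55.9495; b·c/n = 94·54/475 = 10.6863
Stratum 2 (Site B): n = 625; a·d/n = 150·320/625 = 76.8000; b·c/n = 59·96/625 = 9.0624
Stratum 3 (Site C): n = 332; a·d/n = 121·81/332 = 29.5211; b·c/n = 40·90/332 = 10.8434
OR_MH = (55.9495 + 76.8000 + 29.5211) / (10.6863 + 9.0624 + 10.8434) = 162.2706 / 30.5921 = 5.30433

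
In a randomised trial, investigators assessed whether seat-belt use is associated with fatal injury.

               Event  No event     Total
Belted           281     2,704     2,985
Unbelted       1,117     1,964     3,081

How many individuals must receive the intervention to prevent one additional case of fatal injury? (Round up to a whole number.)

4

Risk in treated group = 281/2985 = 0.09414; risk in control = 1117/3081 = 0.36254.
Absolute risk reduction = 0.36254 − 0.09414 = 0.26841
NNT = 1 / ARR = 1 / 0.26841 = 3.726 → round up → 4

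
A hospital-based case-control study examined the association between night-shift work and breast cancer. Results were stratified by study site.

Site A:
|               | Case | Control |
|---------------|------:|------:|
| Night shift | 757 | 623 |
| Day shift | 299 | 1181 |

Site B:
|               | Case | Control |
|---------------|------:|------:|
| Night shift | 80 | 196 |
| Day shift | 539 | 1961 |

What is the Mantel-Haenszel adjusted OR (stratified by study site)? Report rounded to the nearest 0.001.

OR_MH = Σ(aᵢdᵢ/nᵢ) / Σ(bᵢcᵢ/nᵢ), where nᵢ is the stratum total.
Stratum 1 (Site A): n = 2860; a·d/n = 757·1181/2860 = 312.5934; b·c/n = 623·299/2860 = 65.1318
Stratum 2 (Site B): n = 2776; a·d/n = 80·1961/2776 = 56.5130; b·c/n = 196·539/2776 = 38.0562
OR_MH = (312.5934 + 56.5130) / (65.1318 + 38.0562) = 369.1063 / 103.1880 = 3.57703

3.577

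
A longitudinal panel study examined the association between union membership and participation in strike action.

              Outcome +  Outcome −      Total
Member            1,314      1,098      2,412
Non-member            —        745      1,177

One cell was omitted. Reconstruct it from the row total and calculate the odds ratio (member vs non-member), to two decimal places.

2.06

The missing cell is in the unexposed row: 1177 − 745 = 432.
So a = 1314, b = 1098, c = 432, d = 745.
OR = (a·d)/(b·c) = (1314 × 745) / (1098 × 432) = 978930 / 474336 = 2.06379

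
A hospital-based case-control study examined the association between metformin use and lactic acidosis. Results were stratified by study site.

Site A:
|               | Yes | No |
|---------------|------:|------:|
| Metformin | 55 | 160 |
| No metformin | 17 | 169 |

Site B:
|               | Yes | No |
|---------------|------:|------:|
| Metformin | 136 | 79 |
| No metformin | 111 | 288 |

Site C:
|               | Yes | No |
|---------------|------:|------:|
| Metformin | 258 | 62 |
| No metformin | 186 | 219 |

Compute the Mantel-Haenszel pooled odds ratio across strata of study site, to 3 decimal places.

4.460

OR_MH = Σ(aᵢdᵢ/nᵢ) / Σ(bᵢcᵢ/nᵢ), where nᵢ is the stratum total.
Stratum 1 (Site A): n = 401; a·d/n = 55·169/401 = 23.1796; b·c/n = 160·17/401 = 6.7830
Stratum 2 (Site B): n = 614; a·d/n = 136·288/614 = 63.7915; b·c/n = 79·111/614 = 14.2818
Stratum 3 (Site C): n = 725; a·d/n = 258·219/725 = 77.9338; b·c/n = 62·186/725 = 15.9062
OR_MH = (23.1796 + 63.7915 + 77.9338) / (6.7830 + 14.2818 + 15.9062) = 164.9049 / 36.9710 = 4.46038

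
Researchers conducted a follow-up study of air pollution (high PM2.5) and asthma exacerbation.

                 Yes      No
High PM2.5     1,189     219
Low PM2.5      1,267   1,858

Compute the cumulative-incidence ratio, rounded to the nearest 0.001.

2.083

Cells: a = 1189, b = 219, c = 1267, d = 1858.
Risk in exposed = 1189/1408 = 0.84446; risk in unexposed = 1267/3125 = 0.40544.
RR = 0.84446 / 0.40544 = 2.08282
The risk among the exposed is 2.08 times that among the unexposed.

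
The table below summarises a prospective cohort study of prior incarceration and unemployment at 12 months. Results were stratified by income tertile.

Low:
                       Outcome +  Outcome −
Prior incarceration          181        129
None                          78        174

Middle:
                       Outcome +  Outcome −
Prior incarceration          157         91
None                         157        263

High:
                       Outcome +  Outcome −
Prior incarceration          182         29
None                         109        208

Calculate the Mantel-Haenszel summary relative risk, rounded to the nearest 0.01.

RR_MH = Σ(aᵢ·n₀ᵢ/nᵢ) / Σ(cᵢ·n₁ᵢ/nᵢ), with n₁ᵢ = aᵢ+bᵢ (exposed), n₀ᵢ = cᵢ+dᵢ (unexposed), nᵢ = n₁ᵢ+n₀ᵢ.
Stratum 1 (Low): n₁ = 310, n₀ = 252, n = 562; a·n₀/n = 181·252/562 = 81.1601; c·n₁/n = 78·310/562 = 43.0249
Stratum 2 (Middle): n₁ = 248, n₀ = 420, n = 668; a·n₀/n = 157·420/668 = 98.7126; c·n₁/n = 157·248/668 = 58.2874
Stratum 3 (High): n₁ = 211, n₀ = 317, n = 528; a·n₀/n = 182·317/528 = 109.2689; c·n₁/n = 109·211/528 = 43.5587
RR_MH = (81.1601 + 98.7126 + 109.2689) / (43.0249 + 58.2874 + 43.5587) = 289.1417 / 144.8710 = 1.99586

2.00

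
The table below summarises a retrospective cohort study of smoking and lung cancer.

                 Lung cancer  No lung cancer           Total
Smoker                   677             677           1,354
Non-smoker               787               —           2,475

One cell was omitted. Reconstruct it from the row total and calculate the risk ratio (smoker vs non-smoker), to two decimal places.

The missing cell is in the unexposed row: 2475 − 787 = 1688.
So a = 677, b = 677, c = 787, d = 1688.
RR = [a/(a+b)] / [c/(c+d)] = (677/1354) / (787/2475) = 0.50000/0.31798 = 1.57243

1.57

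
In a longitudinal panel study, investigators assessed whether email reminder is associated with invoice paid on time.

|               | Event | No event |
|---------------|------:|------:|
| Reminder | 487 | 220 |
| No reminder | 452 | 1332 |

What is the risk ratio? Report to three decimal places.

Cells: a = 487, b = 220, c = 452, d = 1332.
Risk in exposed = 487/707 = 0.68883; risk in unexposed = 452/1784 = 0.25336.
RR = 0.68883 / 0.25336 = 2.71873
The risk among the exposed is 2.72 times that among the unexposed.

2.719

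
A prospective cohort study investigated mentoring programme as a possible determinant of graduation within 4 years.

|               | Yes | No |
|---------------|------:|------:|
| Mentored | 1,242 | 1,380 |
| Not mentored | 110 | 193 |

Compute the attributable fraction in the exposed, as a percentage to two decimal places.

23.36

Cells: a = 1242, b = 1380, c = 110, d = 193.
Risk in exposed = 1242/2622 = 0.47368; risk in unexposed = 110/303 = 0.36304.
RR = 0.47368/0.36304 = 1.30478
AR% = (RR − 1)/RR × 100 = (1.30478 − 1)/1.30478 × 100 = 23.3590%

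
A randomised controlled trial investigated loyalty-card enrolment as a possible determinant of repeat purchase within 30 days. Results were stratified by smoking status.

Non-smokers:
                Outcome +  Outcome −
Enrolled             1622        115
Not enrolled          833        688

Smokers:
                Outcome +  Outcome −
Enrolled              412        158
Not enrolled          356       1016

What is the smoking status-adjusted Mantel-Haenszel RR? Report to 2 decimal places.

1.91

RR_MH = Σ(aᵢ·n₀ᵢ/nᵢ) / Σ(cᵢ·n₁ᵢ/nᵢ), with n₁ᵢ = aᵢ+bᵢ (exposed), n₀ᵢ = cᵢ+dᵢ (unexposed), nᵢ = n₁ᵢ+n₀ᵢ.
Stratum 1 (Non-smokers): n₁ = 1737, n₀ = 1521, n = 3258; a·n₀/n = 1622·1521/3258 = 757.2320; c·n₁/n = 833·1737/3258 = 444.1133
Stratum 2 (Smokers): n₁ = 570, n₀ = 1372, n = 1942; a·n₀/n = 412·1372/1942 = 291.0731; c·n₁/n = 356·570/1942 = 104.4902
RR_MH = (757.2320 + 291.0731) / (444.1133 + 104.4902) = 1048.3052 / 548.6035 = 1.91086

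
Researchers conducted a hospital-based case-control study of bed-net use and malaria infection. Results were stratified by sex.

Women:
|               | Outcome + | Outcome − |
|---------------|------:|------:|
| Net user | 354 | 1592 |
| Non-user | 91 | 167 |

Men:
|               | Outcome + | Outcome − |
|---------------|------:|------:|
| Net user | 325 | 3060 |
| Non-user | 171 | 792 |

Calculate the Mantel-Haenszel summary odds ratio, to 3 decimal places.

0.462

OR_MH = Σ(aᵢdᵢ/nᵢ) / Σ(bᵢcᵢ/nᵢ), where nᵢ is the stratum total.
Stratum 1 (Women): n = 2204; a·d/n = 354·167/2204 = 26.8230; b·c/n = 1592·91/2204 = 65.7314
Stratum 2 (Men): n = 4348; a·d/n = 325·792/4348 = 59.1996; b·c/n = 3060·171/4348 = 120.3450
OR_MH = (26.8230 + 59.1996) / (65.7314 + 120.3450) = 86.0227 / 186.0764 = 0.46230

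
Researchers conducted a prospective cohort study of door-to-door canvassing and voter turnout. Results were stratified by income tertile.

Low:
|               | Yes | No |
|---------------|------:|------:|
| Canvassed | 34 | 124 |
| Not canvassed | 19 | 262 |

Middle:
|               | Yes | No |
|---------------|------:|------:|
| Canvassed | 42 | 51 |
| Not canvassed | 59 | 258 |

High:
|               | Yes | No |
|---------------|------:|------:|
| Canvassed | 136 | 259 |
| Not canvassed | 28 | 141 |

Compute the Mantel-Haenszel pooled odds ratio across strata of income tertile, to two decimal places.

3.16

OR_MH = Σ(aᵢdᵢ/nᵢ) / Σ(bᵢcᵢ/nᵢ), where nᵢ is the stratum total.
Stratum 1 (Low): n = 439; a·d/n = 34·262/439 = 20.2916; b·c/n = 124·19/439 = 5.3667
Stratum 2 (Middle): n = 410; a·d/n = 42·258/410 = 26.4293; b·c/n = 51·59/410 = 7.3390
Stratum 3 (High): n = 564; a·d/n = 136·141/564 = 34.0000; b·c/n = 259·28/564 = 12.8582
OR_MH = (20.2916 + 26.4293 + 34.0000) / (5.3667 + 7.3390 + 12.8582) = 80.7208 / 25.5639 = 3.15761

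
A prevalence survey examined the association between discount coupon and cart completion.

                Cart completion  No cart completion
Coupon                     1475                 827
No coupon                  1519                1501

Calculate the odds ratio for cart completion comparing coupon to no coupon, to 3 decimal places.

Cells: a = 1475, b = 827, c = 1519, d = 1501.
OR = (a·d)/(b·c) = (1475 × 1501) / (827 × 1519) = 2213975 / 1256213 = 1.76242
The odds of cart completion are about 1.76 times as high in the coupon group.

1.762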